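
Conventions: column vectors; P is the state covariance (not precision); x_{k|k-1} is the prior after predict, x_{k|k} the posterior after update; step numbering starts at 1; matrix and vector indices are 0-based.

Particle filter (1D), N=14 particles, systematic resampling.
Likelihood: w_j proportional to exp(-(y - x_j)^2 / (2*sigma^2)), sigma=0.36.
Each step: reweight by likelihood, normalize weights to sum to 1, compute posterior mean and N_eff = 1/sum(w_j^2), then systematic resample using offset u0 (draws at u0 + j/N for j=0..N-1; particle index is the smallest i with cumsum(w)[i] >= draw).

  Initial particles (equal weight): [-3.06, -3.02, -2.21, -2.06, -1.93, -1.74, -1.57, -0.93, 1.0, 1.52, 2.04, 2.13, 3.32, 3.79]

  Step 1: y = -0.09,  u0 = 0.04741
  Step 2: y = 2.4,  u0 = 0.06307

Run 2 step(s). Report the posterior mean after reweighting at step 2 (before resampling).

step 1: w=[0.0000, 0.0000, 0.0000, 0.0000, 0.0000, 0.0004, 0.0028, 0.8622, 0.1340, 0.0006, 0.0000, 0.0000, 0.0000, 0.0000]  mean=-0.6720  Neff=1.3135  idx=[7, 7, 7, 7, 7, 7, 7, 7, 7, 7, 7, 7, 8, 8]
step 2: w=[0.0000, 0.0000, 0.0000, 0.0000, 0.0000, 0.0000, 0.0000, 0.0000, 0.0000, 0.0000, 0.0000, 0.0000, 0.5000, 0.5000]  mean=1.0000  Neff=2.0000  idx=[12, 12, 12, 12, 12, 12, 12, 13, 13, 13, 13, 13, 13, 13]

post_mean = 1.0000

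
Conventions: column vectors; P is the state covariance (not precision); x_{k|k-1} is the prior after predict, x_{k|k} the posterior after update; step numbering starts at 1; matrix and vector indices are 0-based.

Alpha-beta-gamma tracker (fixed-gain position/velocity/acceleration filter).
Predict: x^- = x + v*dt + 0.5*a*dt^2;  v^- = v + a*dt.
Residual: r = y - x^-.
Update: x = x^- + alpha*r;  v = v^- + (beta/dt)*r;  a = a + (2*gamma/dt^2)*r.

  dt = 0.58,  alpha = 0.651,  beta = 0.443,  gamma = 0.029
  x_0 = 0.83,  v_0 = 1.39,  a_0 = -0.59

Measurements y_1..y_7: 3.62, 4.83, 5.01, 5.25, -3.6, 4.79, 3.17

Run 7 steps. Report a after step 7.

a_post = -0.1804

step 1: x_pred=1.5370  r=2.0830  x^+=2.8930  v^+=2.6388  a^+=-0.2309
step 2: x_pred=4.3847  r=0.4453  x^+=4.6746  v^+=2.8450  a^+=-0.1541
step 3: x_pred=6.2988  r=-1.2888  x^+=5.4598  v^+=1.7713  a^+=-0.3763
step 4: x_pred=6.4238  r=-1.1738  x^+=5.6597  v^+=0.6565  a^+=-0.5787
step 5: x_pred=5.9431  r=-9.5431  x^+=-0.2695  v^+=-6.9681  a^+=-2.2240
step 6: x_pred=-4.6850  r=9.4750  x^+=1.4832  v^+=-1.0211  a^+=-0.5904
step 7: x_pred=0.7917  r=2.3783  x^+=2.3400  v^+=0.4530  a^+=-0.1804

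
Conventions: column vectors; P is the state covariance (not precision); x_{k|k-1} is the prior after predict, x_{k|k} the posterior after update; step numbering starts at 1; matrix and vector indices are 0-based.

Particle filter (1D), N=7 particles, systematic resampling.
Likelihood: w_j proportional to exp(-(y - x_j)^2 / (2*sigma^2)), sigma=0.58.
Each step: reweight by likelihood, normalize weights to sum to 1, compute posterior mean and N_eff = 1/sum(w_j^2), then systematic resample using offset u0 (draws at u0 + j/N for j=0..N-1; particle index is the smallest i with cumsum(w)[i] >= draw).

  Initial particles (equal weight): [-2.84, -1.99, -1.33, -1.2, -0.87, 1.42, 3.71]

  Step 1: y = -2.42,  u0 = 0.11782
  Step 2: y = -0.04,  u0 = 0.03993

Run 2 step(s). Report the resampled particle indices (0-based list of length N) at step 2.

step 1: w=[0.4187, 0.4134, 0.0931, 0.0596, 0.0153, 0.0000, 0.0000]  mean=-2.2202  Neff=2.7885  idx=[0, 0, 0, 1, 1, 2, 3]
step 2: w=[0.0000, 0.0000, 0.0000, 0.0155, 0.0155, 0.3719, 0.5970]  mean=-1.2730  Neff=2.0193  idx=[5, 5, 5, 6, 6, 6, 6]

resampled_idx = [5, 5, 5, 6, 6, 6, 6]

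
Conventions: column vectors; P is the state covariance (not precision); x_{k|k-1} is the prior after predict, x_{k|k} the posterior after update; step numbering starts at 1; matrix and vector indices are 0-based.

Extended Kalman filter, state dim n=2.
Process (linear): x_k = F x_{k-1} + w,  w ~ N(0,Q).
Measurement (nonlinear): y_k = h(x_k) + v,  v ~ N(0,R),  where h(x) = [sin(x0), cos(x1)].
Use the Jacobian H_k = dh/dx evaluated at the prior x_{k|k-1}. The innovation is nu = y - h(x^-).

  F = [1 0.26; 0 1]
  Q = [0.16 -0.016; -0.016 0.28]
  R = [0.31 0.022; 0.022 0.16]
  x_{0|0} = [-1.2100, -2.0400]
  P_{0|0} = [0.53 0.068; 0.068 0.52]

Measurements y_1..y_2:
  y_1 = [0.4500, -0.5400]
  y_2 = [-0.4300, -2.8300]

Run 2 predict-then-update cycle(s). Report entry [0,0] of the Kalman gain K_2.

K[0,0] = -0.7454

step 1: x^-=[-1.7404, -2.0400]  P^-=[0.7605 0.1872; 0.1872 0.8000]  H_jac=[-0.1688 0.0000; 0.0000 0.8919]  S=[0.3317 -0.0062; -0.0062 0.7964]  K=[-0.3832 0.2067; -0.0786 0.8953]  nu=[1.4357, -0.0878]  x^+=[-2.3087, -2.2314]  P^+=[0.6768 0.0276; 0.0276 0.1587]
step 2: x^-=[-2.8888, -2.2314]  P^-=[0.8619 0.0529; 0.0529 0.4387]  H_jac=[-0.9682 0.0000; 0.0000 0.7896]  S=[1.1180 -0.0184; -0.0184 0.4335]  K=[-0.7454 0.0646; -0.0326 0.7976]  nu=[-0.1799, -2.2164]  x^+=[-2.8980, -3.9934]  P^+=[0.2372 -0.0077; -0.0077 0.1607]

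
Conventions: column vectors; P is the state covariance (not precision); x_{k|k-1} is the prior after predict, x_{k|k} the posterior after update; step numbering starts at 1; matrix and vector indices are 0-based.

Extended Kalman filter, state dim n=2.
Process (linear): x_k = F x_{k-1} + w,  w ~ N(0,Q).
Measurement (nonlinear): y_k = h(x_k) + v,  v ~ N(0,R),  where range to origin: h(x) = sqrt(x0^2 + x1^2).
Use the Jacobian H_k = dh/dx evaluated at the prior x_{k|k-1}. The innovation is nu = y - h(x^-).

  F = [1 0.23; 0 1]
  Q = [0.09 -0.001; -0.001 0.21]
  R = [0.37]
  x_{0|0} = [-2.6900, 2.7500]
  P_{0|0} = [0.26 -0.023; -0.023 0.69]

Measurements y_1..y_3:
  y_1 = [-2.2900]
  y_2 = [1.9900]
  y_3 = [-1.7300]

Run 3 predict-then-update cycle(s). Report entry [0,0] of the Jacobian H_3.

H_jac[0,0] = -0.8600

step 1: x^-=[-2.0575, 2.7500]  P^-=[0.3759 0.1347; 0.1347 0.9000]  H_jac=[-0.5991 0.8007]  S=[0.9527]  K=[-0.1232; 0.6717]  nu=[-5.7245]  x^+=[-1.3524, -1.0952]  P^+=[0.3615 0.2135; 0.2135 0.4701]
step 2: x^-=[-1.6043, -1.0952]  P^-=[0.5746 0.3207; 0.3207 0.6801]  H_jac=[-0.8259 -0.5638]  S=[1.2768]  K=[-0.5133; -0.5078]  nu=[0.0475]  x^+=[-1.6287, -1.1193]  P^+=[0.2382 -0.0121; -0.0121 0.3509]
step 3: x^-=[-1.8861, -1.1193]  P^-=[0.3412 0.0676; 0.0676 0.5609]  H_jac=[-0.8600 -0.5104]  S=[0.8278]  K=[-0.3962; -0.4161]  nu=[-3.9233]  x^+=[-0.3319, 0.5131]  P^+=[0.2113 -0.0688; -0.0688 0.4176]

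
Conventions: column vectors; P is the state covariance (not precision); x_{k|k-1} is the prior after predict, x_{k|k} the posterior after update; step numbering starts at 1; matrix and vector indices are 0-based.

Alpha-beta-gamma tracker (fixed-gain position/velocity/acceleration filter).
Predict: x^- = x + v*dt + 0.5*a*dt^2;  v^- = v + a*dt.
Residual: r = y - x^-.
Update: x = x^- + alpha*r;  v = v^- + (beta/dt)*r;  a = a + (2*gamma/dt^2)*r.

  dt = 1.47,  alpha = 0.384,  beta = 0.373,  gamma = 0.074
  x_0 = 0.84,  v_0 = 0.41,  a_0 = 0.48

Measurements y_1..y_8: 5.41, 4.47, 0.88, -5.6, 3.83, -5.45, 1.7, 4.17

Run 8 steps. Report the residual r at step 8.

step 1: x_pred=1.9613  r=3.4487  x^+=3.2856  v^+=1.9907  a^+=0.7162
step 2: x_pred=6.9857  r=-2.5157  x^+=6.0197  v^+=2.4051  a^+=0.5439
step 3: x_pred=10.1429  r=-9.2629  x^+=6.5859  v^+=0.8543  a^+=-0.0905
step 4: x_pred=7.7440  r=-13.3440  x^+=2.6199  v^+=-2.6647  a^+=-1.0044
step 5: x_pred=-2.3825  r=6.2125  x^+=0.0031  v^+=-2.5649  a^+=-0.5790
step 6: x_pred=-4.3927  r=-1.0573  x^+=-4.7987  v^+=-3.6842  a^+=-0.6514
step 7: x_pred=-10.9183  r=12.6183  x^+=-6.0728  v^+=-1.4399  a^+=0.2129
step 8: x_pred=-7.9595  r=12.1295  x^+=-3.3018  v^+=1.9508  a^+=1.0436

resid = 12.1295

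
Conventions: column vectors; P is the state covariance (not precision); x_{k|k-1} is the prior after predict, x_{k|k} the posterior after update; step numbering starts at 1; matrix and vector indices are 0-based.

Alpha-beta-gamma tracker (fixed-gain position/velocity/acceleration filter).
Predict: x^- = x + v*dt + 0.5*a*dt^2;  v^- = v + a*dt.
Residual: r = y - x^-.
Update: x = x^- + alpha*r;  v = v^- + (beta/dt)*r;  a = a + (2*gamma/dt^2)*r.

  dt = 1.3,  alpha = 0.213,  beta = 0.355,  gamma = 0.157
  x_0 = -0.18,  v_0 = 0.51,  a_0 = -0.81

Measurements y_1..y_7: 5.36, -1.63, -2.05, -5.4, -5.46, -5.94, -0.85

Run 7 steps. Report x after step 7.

step 1: x_pred=-0.2015  r=5.5615  x^+=0.9831  v^+=0.9757  a^+=0.2233
step 2: x_pred=2.4403  r=-4.0703  x^+=1.5733  v^+=0.1545  a^+=-0.5329
step 3: x_pred=1.3238  r=-3.3738  x^+=0.6052  v^+=-1.4596  a^+=-1.1598
step 4: x_pred=-2.2723  r=-3.1277  x^+=-2.9385  v^+=-3.8214  a^+=-1.7409
step 5: x_pred=-9.3775  r=3.9175  x^+=-8.5430  v^+=-5.0149  a^+=-1.0130
step 6: x_pred=-15.9184  r=9.9784  x^+=-13.7930  v^+=-3.6070  a^+=0.8409
step 7: x_pred=-17.7714  r=16.9214  x^+=-14.1672  v^+=2.1071  a^+=3.9849

x_post = -14.1672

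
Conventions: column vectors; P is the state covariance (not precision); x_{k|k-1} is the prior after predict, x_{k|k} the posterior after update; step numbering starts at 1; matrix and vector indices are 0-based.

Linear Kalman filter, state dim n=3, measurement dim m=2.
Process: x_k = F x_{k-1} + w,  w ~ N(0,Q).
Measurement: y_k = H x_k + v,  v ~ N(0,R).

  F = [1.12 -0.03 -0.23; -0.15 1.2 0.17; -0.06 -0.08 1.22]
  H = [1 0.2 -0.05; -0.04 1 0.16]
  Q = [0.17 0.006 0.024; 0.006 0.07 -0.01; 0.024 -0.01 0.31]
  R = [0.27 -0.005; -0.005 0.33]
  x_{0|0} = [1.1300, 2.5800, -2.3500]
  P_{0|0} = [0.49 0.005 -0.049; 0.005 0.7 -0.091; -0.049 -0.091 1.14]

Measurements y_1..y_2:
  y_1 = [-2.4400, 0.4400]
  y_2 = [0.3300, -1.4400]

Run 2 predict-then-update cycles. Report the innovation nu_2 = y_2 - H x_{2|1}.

step 1: x^-=[1.7287, 2.5270, -3.1412]  P^-=[0.8692 -0.1248 -0.3935; -0.1248 1.0855 0.0408; -0.3935 0.0408 2.0380]  S=[1.1764 -0.0272; -0.0272 1.4972]  K=[0.7313 -0.1353; 0.0938 0.7345; -0.4085 0.2481]  nu=[-4.8312, -1.5153]  x^+=[-1.5992, 0.9612, -1.5438]  P^+=[0.2073 -0.0424 0.0146; -0.0424 0.2713 -0.1945; 0.0146 -0.1945 1.7440]
step 2: x^-=[-1.4649, 1.1309, -1.8644]  P^-=[0.5152 -0.1059 -0.4513; -0.1059 0.4509 0.0451; -0.4513 0.0451 2.9437]  S=[0.8125 -0.1380; -0.1380 0.8858]  K=[0.6140 -0.1287; 0.0683 0.5326; -0.6400 0.5033]  nu=[1.4755, -2.3311]  x^+=[-0.2589, -0.0100, -3.9820]  P^+=[0.1725 -0.0354 -0.0206; -0.0354 0.2059 -0.1991; -0.0206 -0.1991 2.2976]

innov = [1.4755, -2.3311]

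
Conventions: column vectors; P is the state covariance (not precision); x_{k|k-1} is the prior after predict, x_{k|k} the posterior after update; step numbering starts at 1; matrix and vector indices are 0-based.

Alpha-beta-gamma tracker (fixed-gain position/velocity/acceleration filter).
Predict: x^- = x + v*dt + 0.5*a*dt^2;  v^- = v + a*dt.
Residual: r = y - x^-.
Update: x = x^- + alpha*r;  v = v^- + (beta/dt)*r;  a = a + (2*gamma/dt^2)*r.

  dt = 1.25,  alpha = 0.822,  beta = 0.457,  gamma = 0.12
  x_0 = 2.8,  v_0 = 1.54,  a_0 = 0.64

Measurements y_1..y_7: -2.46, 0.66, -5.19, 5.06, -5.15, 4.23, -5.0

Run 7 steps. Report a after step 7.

step 1: x_pred=5.2250  r=-7.6850  x^+=-1.0921  v^+=-0.4696  a^+=-0.5404
step 2: x_pred=-2.1013  r=2.7613  x^+=0.1685  v^+=-0.1356  a^+=-0.1163
step 3: x_pred=-0.0919  r=-5.0981  x^+=-4.2825  v^+=-2.1448  a^+=-0.8993
step 4: x_pred=-7.6662  r=12.7262  x^+=2.7947  v^+=1.3837  a^+=1.0554
step 5: x_pred=5.3489  r=-10.4989  x^+=-3.2812  v^+=-1.1355  a^+=-0.5572
step 6: x_pred=-5.1359  r=9.3659  x^+=2.5629  v^+=1.5922  a^+=0.8814
step 7: x_pred=5.2416  r=-10.2416  x^+=-3.1770  v^+=-1.0505  a^+=-0.6917

a_post = -0.6917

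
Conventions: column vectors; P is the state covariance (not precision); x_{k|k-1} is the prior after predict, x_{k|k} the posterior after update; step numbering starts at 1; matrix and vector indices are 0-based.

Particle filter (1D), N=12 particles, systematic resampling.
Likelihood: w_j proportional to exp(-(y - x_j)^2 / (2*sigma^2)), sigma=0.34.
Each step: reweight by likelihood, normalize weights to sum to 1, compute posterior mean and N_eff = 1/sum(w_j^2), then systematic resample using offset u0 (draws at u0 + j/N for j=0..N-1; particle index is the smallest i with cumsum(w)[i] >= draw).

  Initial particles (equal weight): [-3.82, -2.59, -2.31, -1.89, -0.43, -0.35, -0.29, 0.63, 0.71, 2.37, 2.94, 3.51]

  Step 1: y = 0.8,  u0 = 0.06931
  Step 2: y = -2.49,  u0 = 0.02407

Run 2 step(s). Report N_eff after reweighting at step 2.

N_eff = 6.5792

step 1: w=[0.0000, 0.0000, 0.0000, 0.0000, 0.0008, 0.0018, 0.0032, 0.4748, 0.5195, 0.0000, 0.0000, 0.0000]  mean=0.6661  Neff=2.0189  idx=[7, 7, 7, 7, 7, 8, 8, 8, 8, 8, 8, 8]
step 2: w=[0.1728, 0.1728, 0.1728, 0.1728, 0.1728, 0.0194, 0.0194, 0.0194, 0.0194, 0.0194, 0.0194, 0.0194]  mean=0.6409  Neff=6.5792  idx=[0, 0, 1, 1, 2, 2, 3, 3, 3, 4, 4, 8]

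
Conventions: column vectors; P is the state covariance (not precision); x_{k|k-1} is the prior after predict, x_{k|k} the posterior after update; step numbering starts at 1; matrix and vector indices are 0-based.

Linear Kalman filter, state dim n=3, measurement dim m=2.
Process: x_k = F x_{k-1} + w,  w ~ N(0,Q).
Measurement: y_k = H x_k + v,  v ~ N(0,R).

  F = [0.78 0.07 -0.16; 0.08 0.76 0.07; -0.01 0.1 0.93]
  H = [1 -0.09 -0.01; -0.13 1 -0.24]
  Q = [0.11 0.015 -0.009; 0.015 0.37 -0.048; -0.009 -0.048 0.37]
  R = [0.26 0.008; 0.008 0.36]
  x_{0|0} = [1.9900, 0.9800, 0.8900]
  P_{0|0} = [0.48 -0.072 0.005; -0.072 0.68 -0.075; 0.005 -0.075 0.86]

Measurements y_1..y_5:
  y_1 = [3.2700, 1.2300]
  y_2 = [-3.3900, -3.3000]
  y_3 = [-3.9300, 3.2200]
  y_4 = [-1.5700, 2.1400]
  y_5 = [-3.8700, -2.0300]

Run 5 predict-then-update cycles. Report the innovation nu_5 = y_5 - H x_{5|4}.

step 1: x^-=[1.4784, 0.9663, 0.9058]  P^-=[0.4199 0.0374 -0.1416; 0.0374 0.7534 0.0061; -0.1416 0.0061 1.1068]  S=[0.6823 -0.0401; -0.0401 1.1627]  K=[0.6147 0.0356; -0.0070 0.6423; -0.2372 -0.2156]  nu=[1.8876, 0.6733]  x^+=[2.6628, 1.3856, 0.3130]  P^+=[0.1624 0.0295 -0.0388; 0.0295 0.2734 0.1599; -0.0388 0.1599 1.0185]
step 2: x^-=[2.1239, 1.2880, 0.4030]  P^-=[0.2455 0.0257 -0.1780; 0.0257 0.5541 0.1502; -0.1780 0.1502 1.2840]  S=[0.5094 -0.0005; -0.0005 0.9023]  K=[0.4811 0.0407; -0.0499 0.5704; -0.4013 -0.1496]  nu=[-5.3939, -4.2151]  x^+=[-0.6423, -0.8472, 3.1984]  P^+=[0.1262 0.0171 -0.0742; 0.0171 0.2592 0.2169; -0.0742 0.2169 1.1818]
step 3: x^-=[-1.0721, -0.4714, 2.8962]  P^-=[0.2338 0.0052 -0.2260; 0.0052 0.5507 0.1979; -0.2260 0.1979 1.4365]  S=[0.5024 -0.0070; -0.0070 0.8869]  K=[0.4695 0.0365; -0.0843 0.5659; -0.5158 -0.1365]  nu=[-2.8714, 4.2471]  x^+=[-2.2653, 2.1742, 3.7976]  P^+=[0.1221 0.0086 -0.1005; 0.0086 0.2624 0.2426; -0.1005 0.2426 1.2873]
step 4: x^-=[-2.2224, 1.7370, 3.7719]  P^-=[0.2391 -0.0052 -0.2601; -0.0052 0.5544 0.2214; -0.2601 0.2214 1.5330]  S=[0.5103 -0.0099; -0.0099 0.8856]  K=[0.4753 0.0349; -0.1013 0.5657; -0.5814 -0.1337]  nu=[0.8464, 1.0194]  x^+=[-1.7845, 2.2278, 3.1434]  P^+=[0.1231 0.0046 -0.1158; 0.0046 0.2647 0.2552; -0.1158 0.2552 1.3461]
step 5: x^-=[-1.7389, 1.7704, 3.1640]  P^-=[0.2443 -0.0102 -0.2797; -0.0102 0.5567 0.2333; -0.2797 0.2333 1.5866]  S=[0.5169 -0.0109; -0.0109 0.8854]  K=[0.4807 0.0343; -0.1093 0.5656; -0.6153 -0.1331]  nu=[-1.9401, -3.2671]  x^+=[-2.7836, 0.1344, 4.7925]  P^+=[0.1242 0.0027 -0.1237; 0.0027 0.2659 0.2616; -0.1237 0.2616 1.3770]

innov = [-1.9401, -3.2671]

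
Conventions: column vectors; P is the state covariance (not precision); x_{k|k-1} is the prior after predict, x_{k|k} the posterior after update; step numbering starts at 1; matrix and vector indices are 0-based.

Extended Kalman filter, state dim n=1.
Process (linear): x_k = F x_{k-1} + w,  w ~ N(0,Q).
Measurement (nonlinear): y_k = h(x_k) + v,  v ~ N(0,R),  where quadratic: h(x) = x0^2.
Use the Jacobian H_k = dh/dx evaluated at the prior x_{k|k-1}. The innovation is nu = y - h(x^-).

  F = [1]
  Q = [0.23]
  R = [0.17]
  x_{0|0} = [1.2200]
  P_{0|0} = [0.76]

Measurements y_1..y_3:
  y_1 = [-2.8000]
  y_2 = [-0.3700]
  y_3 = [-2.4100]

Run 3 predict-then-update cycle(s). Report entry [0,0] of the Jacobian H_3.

step 1: x^-=[1.2200]  P^-=[0.9900]  H_jac=[2.4400]  S=[6.0641]  K=[0.3983]  nu=[-4.2884]  x^+=[-0.4883]  P^+=[0.0278]
step 2: x^-=[-0.4883]  P^-=[0.2578]  H_jac=[-0.9765]  S=[0.4158]  K=[-0.6054]  nu=[-0.6084]  x^+=[-0.1200]  P^+=[0.1054]
step 3: x^-=[-0.1200]  P^-=[0.3354]  H_jac=[-0.2399]  S=[0.1893]  K=[-0.4251]  nu=[-2.4244]  x^+=[0.9106]  P^+=[0.3012]

H_jac[0,0] = -0.2399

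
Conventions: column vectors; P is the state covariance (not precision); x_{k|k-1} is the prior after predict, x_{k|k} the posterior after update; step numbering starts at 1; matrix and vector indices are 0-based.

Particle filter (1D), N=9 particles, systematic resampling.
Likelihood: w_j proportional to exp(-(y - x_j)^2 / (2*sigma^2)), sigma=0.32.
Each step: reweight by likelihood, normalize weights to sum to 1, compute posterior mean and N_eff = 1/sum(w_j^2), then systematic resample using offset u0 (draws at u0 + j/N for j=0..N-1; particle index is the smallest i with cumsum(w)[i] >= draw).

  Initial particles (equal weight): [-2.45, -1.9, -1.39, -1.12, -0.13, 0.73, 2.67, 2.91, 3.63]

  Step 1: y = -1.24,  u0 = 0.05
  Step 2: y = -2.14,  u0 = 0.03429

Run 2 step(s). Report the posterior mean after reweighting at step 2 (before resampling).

step 1: w=[0.0004, 0.0611, 0.4594, 0.4779, 0.0013, 0.0000, 0.0000, 0.0000, 0.0000]  mean=-1.2910  Neff=2.2568  idx=[1, 2, 2, 2, 2, 3, 3, 3, 3]
step 2: w=[0.7284, 0.0619, 0.0619, 0.0619, 0.0619, 0.0060, 0.0060, 0.0060, 0.0060]  mean=-1.7550  Neff=1.8314  idx=[0, 0, 0, 0, 0, 0, 0, 2, 4]

post_mean = -1.7550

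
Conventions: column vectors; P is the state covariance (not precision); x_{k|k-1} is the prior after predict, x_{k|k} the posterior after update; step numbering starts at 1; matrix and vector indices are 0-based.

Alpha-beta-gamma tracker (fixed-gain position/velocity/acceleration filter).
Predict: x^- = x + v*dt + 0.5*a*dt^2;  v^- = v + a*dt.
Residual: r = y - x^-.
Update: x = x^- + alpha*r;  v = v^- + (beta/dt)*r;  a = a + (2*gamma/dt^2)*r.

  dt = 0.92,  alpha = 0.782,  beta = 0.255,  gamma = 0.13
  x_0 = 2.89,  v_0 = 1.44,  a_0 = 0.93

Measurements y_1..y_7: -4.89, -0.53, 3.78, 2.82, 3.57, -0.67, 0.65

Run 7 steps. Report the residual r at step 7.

step 1: x_pred=4.6084  r=-9.4984  x^+=-2.8194  v^+=-0.3371  a^+=-1.9877
step 2: x_pred=-3.9707  r=3.4407  x^+=-1.2801  v^+=-1.2122  a^+=-0.9308
step 3: x_pred=-2.7892  r=6.5692  x^+=2.3479  v^+=-0.2477  a^+=1.0871
step 4: x_pred=2.5801  r=0.2399  x^+=2.7677  v^+=0.8189  a^+=1.1608
step 5: x_pred=4.0124  r=-0.4424  x^+=3.6664  v^+=1.7643  a^+=1.0249
step 6: x_pred=5.7233  r=-6.3933  x^+=0.7237  v^+=0.9351  a^+=-0.9390
step 7: x_pred=1.1867  r=-0.5367  x^+=0.7670  v^+=-0.0775  a^+=-1.1039

resid = -0.5367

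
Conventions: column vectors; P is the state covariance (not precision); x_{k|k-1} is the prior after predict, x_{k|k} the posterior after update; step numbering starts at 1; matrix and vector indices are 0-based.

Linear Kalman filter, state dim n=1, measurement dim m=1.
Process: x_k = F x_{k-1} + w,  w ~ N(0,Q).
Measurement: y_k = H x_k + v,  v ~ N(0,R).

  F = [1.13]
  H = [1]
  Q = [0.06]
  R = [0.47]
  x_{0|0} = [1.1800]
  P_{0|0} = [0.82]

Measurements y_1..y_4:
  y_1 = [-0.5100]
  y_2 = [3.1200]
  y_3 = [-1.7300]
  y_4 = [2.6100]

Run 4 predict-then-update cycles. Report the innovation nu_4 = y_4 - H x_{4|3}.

innov = [2.3105]

step 1: x^-=[1.3334]  P^-=[1.1071]  S=[1.5771]  K=[0.7020]  nu=[-1.8434]  x^+=[0.0394]  P^+=[0.3299]
step 2: x^-=[0.0445]  P^-=[0.4813]  S=[0.9513]  K=[0.5059]  nu=[3.0755]  x^+=[1.6005]  P^+=[0.2378]
step 3: x^-=[1.8086]  P^-=[0.3636]  S=[0.8336]  K=[0.4362]  nu=[-3.5386]  x^+=[0.2650]  P^+=[0.2050]
step 4: x^-=[0.2995]  P^-=[0.3218]  S=[0.7918]  K=[0.4064]  nu=[2.3105]  x^+=[1.2385]  P^+=[0.1910]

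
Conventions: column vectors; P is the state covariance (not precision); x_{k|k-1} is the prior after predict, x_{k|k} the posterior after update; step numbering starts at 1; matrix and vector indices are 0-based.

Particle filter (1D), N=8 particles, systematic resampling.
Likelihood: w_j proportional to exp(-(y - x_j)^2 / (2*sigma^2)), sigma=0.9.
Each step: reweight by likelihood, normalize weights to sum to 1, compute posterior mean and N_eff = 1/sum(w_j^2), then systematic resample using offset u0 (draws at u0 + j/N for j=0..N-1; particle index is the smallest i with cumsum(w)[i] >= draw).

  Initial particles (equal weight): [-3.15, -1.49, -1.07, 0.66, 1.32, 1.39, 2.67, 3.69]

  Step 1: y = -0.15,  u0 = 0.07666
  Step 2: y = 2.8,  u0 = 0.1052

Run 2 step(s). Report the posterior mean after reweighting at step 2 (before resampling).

step 1: w=[0.0018, 0.1575, 0.2829, 0.3182, 0.1257, 0.1103, 0.0035, 0.0001]  mean=-0.0043  Neff=4.2724  idx=[1, 2, 2, 3, 3, 3, 4, 5]
step 2: w=[0.0000, 0.0001, 0.0001, 0.0811, 0.0811, 0.0811, 0.3546, 0.4017]  mean=1.1868  Neff=3.2587  idx=[4, 5, 6, 6, 7, 7, 7, 7]

post_mean = 1.1868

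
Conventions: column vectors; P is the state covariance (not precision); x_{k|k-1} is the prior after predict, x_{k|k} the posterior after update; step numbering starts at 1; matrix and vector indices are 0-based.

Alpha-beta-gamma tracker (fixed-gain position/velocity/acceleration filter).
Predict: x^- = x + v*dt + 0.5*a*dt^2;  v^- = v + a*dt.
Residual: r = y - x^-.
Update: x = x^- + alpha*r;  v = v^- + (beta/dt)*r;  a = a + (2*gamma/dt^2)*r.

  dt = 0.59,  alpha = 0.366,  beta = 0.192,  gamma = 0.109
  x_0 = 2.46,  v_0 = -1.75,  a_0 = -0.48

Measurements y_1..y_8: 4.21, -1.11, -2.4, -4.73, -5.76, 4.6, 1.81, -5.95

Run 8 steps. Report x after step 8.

x_post = -1.4539

step 1: x_pred=1.3440  r=2.8660  x^+=2.3929  v^+=-1.1005  a^+=1.3149
step 2: x_pred=1.9725  r=-3.0825  x^+=0.8443  v^+=-1.3279  a^+=-0.6155
step 3: x_pred=-0.0463  r=-2.3537  x^+=-0.9077  v^+=-2.4570  a^+=-2.0896
step 4: x_pred=-2.7210  r=-2.0090  x^+=-3.4563  v^+=-4.3436  a^+=-3.3477
step 5: x_pred=-6.6017  r=0.8417  x^+=-6.2936  v^+=-6.0448  a^+=-2.8206
step 6: x_pred=-10.3510  r=14.9510  x^+=-4.8789  v^+=-2.8435  a^+=6.5426
step 7: x_pred=-5.4179  r=7.2279  x^+=-2.7725  v^+=3.3687  a^+=11.0691
step 8: x_pred=1.1416  r=-7.0916  x^+=-1.4539  v^+=7.5917  a^+=6.6279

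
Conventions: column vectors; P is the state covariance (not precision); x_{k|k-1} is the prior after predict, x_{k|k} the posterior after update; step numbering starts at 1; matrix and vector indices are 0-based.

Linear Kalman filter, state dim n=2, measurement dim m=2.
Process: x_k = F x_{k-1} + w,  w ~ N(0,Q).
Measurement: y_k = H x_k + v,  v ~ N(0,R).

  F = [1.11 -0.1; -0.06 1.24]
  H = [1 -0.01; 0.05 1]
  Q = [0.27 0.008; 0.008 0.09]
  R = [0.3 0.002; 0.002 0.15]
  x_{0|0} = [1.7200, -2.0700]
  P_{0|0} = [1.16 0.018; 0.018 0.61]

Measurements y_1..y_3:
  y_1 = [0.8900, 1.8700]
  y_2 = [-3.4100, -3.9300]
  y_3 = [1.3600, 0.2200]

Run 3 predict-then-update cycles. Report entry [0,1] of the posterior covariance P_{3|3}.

P_post[0,1] = -0.0088

step 1: x^-=[2.1162, -2.6700]  P^-=[1.7013 -0.1200; -0.1200 1.0294]  S=[2.0038 -0.0432; -0.0432 1.1717]  K=[0.8497 0.0015; -0.0462 0.8718]  nu=[-1.2529, 4.4342]  x^+=[1.0582, 1.2535]  P^+=[0.2548 -0.0108; -0.0108 0.1312]
step 2: x^-=[1.0493, 1.4909]  P^-=[0.5876 -0.0402; -0.0402 0.2943]  S=[0.8885 -0.0117; -0.0117 0.4417]  K=[0.6618 -0.0069; -0.0398 0.6606]  nu=[-4.4444, -5.4733]  x^+=[-1.8541, -1.9478]  P^+=[0.1984 -0.0096; -0.0096 0.0995]
step 3: x^-=[-1.8633, -2.3040]  P^-=[0.5176 -0.0309; -0.0309 0.2451]  S=[0.8182 -0.0054; -0.0054 0.3933]  K=[0.6329 -0.0040; -0.0366 0.6188]  nu=[3.2002, 2.6172]  x^+=[0.1519, -0.8018]  P^+=[0.1898 -0.0088; -0.0088 0.0932]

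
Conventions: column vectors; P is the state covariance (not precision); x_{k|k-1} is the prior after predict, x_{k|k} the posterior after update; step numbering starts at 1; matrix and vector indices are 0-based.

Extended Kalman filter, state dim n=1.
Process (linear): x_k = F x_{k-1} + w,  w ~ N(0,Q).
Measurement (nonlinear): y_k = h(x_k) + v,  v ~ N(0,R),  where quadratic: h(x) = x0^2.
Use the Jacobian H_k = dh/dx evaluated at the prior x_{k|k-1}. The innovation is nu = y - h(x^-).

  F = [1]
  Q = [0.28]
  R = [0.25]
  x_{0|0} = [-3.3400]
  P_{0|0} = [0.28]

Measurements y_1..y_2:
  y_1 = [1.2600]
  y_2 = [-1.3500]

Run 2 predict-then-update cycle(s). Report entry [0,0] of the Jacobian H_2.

step 1: x^-=[-3.3400]  P^-=[0.5600]  H_jac=[-6.6800]  S=[25.2385]  K=[-0.1482]  nu=[-9.8956]  x^+=[-1.8733]  P^+=[0.0055]
step 2: x^-=[-1.8733]  P^-=[0.2855]  H_jac=[-3.7466]  S=[4.2582]  K=[-0.2512]  nu=[-4.8592]  x^+=[-0.6525]  P^+=[0.0168]

H_jac[0,0] = -3.7466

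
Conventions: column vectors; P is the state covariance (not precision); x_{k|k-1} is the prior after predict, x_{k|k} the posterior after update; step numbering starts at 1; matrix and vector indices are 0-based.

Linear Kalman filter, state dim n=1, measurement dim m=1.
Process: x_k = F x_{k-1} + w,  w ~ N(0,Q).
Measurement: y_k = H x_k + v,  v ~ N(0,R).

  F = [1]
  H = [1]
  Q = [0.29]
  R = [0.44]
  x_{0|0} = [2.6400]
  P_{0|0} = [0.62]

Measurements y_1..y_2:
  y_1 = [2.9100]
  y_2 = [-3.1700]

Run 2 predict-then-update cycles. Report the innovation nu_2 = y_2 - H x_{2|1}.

step 1: x^-=[2.6400]  P^-=[0.9100]  S=[1.3500]  K=[0.6741]  nu=[0.2700]  x^+=[2.8220]  P^+=[0.2966]
step 2: x^-=[2.8220]  P^-=[0.5866]  S=[1.0266]  K=[0.5714]  nu=[-5.9920]  x^+=[-0.6018]  P^+=[0.2514]

innov = [-5.9920]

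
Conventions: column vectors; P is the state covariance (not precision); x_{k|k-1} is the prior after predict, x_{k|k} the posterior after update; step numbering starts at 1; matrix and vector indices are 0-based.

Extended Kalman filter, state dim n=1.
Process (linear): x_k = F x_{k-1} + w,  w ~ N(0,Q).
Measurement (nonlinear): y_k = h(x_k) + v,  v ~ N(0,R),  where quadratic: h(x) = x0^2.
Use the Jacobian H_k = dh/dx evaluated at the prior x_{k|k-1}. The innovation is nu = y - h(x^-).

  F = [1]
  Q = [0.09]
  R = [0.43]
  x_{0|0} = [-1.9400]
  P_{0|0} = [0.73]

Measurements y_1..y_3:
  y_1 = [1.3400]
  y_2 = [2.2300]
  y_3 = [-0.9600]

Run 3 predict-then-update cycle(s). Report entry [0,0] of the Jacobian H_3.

H_jac[0,0] = -2.8926

step 1: x^-=[-1.9400]  P^-=[0.8200]  H_jac=[-3.8800]  S=[12.7746]  K=[-0.2491]  nu=[-2.4236]  x^+=[-1.3364]  P^+=[0.0276]
step 2: x^-=[-1.3364]  P^-=[0.1176]  H_jac=[-2.6728]  S=[1.2701]  K=[-0.2475]  nu=[0.4441]  x^+=[-1.4463]  P^+=[0.0398]
step 3: x^-=[-1.4463]  P^-=[0.1298]  H_jac=[-2.8926]  S=[1.5161]  K=[-0.2477]  nu=[-3.0517]  x^+=[-0.6905]  P^+=[0.0368]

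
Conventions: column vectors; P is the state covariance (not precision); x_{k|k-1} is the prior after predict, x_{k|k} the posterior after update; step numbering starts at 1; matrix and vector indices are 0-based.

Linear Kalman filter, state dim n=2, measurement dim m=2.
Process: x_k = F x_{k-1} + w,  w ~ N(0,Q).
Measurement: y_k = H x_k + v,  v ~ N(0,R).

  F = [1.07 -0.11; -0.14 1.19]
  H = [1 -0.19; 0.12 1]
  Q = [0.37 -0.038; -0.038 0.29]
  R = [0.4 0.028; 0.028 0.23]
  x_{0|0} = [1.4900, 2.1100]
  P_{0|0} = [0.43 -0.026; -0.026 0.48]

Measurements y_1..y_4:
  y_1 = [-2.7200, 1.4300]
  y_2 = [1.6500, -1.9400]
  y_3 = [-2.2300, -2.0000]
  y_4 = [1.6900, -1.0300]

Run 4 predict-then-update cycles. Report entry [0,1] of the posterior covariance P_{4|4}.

step 1: x^-=[1.3622, 2.3023]  P^-=[0.8742 -0.1988; -0.1988 0.9868]  S=[1.3854 -0.2488; -0.2488 1.1817]  K=[0.6693 0.0615; -0.1377 0.7859]  nu=[-3.6448, -1.0358]  x^+=[-1.1411, 1.9900]  P^+=[0.2696 0.0005; 0.0005 0.1768]
step 2: x^-=[-1.4399, 2.5279]  P^-=[0.6806 -0.1008; -0.1008 0.5455]  S=[1.1386 -0.0925; -0.0925 0.7611]  K=[0.6186 0.0500; -0.1239 0.6858]  nu=[3.5702, -4.2951]  x^+=[0.5539, -0.8599]  P^+=[0.2487 -0.0010; -0.0010 0.1544]
step 3: x^-=[0.6873, -1.1008]  P^-=[0.6568 -0.0968; -0.0968 0.5138]  S=[1.1121 -0.0854; -0.0854 0.7301]  K=[0.6107 0.0468; -0.1231 0.6735]  nu=[-3.1264, -0.9817]  x^+=[-1.2680, -1.3771]  P^+=[0.2453 -0.0016; -0.0016 0.1517]
step 4: x^-=[-1.2053, -1.4613]  P^-=[0.6530 -0.0966; -0.0966 0.5101]  S=[1.1082 -0.0850; -0.0850 0.7263]  K=[0.6094 0.0462; -0.1231 0.6719]  nu=[2.6177, 0.5759]  x^+=[0.4165, -1.3966]  P^+=[0.2447 -0.0017; -0.0017 0.1513]

P_post[0,1] = -0.0017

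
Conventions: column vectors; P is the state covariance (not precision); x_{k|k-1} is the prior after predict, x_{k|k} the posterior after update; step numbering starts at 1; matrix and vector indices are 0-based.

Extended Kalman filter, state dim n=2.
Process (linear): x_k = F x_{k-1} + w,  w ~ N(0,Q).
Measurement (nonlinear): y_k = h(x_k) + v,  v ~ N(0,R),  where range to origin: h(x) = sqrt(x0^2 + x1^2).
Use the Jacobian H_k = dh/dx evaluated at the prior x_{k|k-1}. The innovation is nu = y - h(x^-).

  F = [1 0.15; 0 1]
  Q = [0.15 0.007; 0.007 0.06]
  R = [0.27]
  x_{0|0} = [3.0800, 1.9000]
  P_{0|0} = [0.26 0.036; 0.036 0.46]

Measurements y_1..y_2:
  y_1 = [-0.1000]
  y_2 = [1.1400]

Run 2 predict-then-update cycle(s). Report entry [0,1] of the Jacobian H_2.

step 1: x^-=[3.3650, 1.9000]  P^-=[0.4312 0.1120; 0.1120 0.5200]  H_jac=[0.8708 0.4917]  S=[0.8185]  K=[0.5259; 0.4315]  nu=[-3.9644]  x^+=[1.2800, 0.1894]  P^+=[0.2047 -0.0738; -0.0738 0.3676]
step 2: x^-=[1.3084, 0.1894]  P^-=[0.3409 -0.0116; -0.0116 0.4276]  H_jac=[0.9897 0.1433]  S=[0.6094]  K=[0.5509; 0.0816]  nu=[-0.1820]  x^+=[1.2081, 0.1745]  P^+=[0.1559 -0.0390; -0.0390 0.4235]

H_jac[0,1] = 0.1433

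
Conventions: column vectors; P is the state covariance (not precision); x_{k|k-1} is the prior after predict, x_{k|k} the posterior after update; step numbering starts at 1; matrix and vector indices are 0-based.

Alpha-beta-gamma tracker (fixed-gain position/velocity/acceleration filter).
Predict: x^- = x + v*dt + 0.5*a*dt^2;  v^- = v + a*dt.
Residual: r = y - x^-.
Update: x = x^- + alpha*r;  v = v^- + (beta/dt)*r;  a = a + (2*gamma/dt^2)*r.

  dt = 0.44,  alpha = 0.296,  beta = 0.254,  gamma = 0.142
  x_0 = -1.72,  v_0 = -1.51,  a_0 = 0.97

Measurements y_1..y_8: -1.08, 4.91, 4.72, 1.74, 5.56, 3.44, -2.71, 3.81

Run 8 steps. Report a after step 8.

step 1: x_pred=-2.2905  r=1.2105  x^+=-1.9322  v^+=-0.3844  a^+=2.7457
step 2: x_pred=-1.8355  r=6.7455  x^+=0.1611  v^+=4.7177  a^+=12.6411
step 3: x_pred=3.4606  r=1.2594  x^+=3.8334  v^+=11.0068  a^+=14.4885
step 4: x_pred=10.0789  r=-8.3389  x^+=7.6106  v^+=12.5680  a^+=2.2559
step 5: x_pred=13.3588  r=-7.7988  x^+=11.0504  v^+=9.0585  a^+=-9.1846
step 6: x_pred=14.1471  r=-10.7071  x^+=10.9778  v^+=-1.1636  a^+=-24.8912
step 7: x_pred=8.0563  r=-10.7663  x^+=4.8695  v^+=-18.3308  a^+=-40.6848
step 8: x_pred=-7.1344  r=10.9444  x^+=-3.8948  v^+=-29.9143  a^+=-24.6300

a_post = -24.6300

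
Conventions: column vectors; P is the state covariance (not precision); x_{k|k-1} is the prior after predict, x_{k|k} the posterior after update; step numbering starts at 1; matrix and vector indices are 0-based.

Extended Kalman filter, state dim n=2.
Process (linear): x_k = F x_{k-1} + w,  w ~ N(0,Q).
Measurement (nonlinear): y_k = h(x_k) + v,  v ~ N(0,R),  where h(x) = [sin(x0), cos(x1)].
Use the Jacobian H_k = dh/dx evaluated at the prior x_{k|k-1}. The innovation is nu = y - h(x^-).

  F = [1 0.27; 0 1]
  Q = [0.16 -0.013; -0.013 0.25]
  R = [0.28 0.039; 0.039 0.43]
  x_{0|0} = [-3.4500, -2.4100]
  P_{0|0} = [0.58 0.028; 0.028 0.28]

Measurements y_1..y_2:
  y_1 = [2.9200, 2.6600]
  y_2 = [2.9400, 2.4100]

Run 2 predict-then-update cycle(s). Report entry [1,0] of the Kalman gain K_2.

K[1,0] = 0.0327

step 1: x^-=[-4.1007, -2.4100]  P^-=[0.7755 0.0906; 0.0906 0.5300]  H_jac=[-0.5743 0.0000; 0.0000 0.6681]  S=[0.5357 0.0042; 0.0042 0.6665]  K=[-0.8320 0.0961; -0.1013 0.5319]  nu=[2.1013, 3.4041]  x^+=[-5.5219, -0.8124]  P^+=[0.3992 0.0133; 0.0133 0.3364]
step 2: x^-=[-5.7413, -0.8124]  P^-=[0.5909 0.0911; 0.0911 0.5864]  H_jac=[0.8567 0.0000; 0.0000 0.7260]  S=[0.7137 0.0957; 0.0957 0.7391]  K=[0.7096 -0.0024; 0.0327 0.5718]  nu=[2.4242, 1.7223]  x^+=[-4.0251, 0.2517]  P^+=[0.2318 0.0367; 0.0367 0.3404]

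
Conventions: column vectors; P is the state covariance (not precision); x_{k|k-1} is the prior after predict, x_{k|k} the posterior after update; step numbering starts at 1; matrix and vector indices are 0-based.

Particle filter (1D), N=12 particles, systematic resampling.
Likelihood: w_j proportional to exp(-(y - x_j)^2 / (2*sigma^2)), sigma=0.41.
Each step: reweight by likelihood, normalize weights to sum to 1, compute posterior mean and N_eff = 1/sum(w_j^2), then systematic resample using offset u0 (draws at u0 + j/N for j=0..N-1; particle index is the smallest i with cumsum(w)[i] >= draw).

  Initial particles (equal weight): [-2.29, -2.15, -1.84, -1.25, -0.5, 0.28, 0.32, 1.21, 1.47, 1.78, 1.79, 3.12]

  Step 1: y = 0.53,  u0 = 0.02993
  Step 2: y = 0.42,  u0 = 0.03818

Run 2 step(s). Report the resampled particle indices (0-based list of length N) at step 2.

step 1: w=[0.0000, 0.0000, 0.0000, 0.0000, 0.0204, 0.3966, 0.4189, 0.1207, 0.0345, 0.0046, 0.0042, 0.0000]  mean=0.4474  Neff=2.8650  idx=[5, 5, 5, 5, 5, 6, 6, 6, 6, 6, 7, 7]
step 2: w=[0.0955, 0.0955, 0.0955, 0.0955, 0.0955, 0.0982, 0.0982, 0.0982, 0.0982, 0.0982, 0.0158, 0.0158]  mean=0.3291  Neff=10.6050  idx=[0, 1, 2, 3, 3, 4, 5, 6, 7, 8, 9, 9]

resampled_idx = [0, 1, 2, 3, 3, 4, 5, 6, 7, 8, 9, 9]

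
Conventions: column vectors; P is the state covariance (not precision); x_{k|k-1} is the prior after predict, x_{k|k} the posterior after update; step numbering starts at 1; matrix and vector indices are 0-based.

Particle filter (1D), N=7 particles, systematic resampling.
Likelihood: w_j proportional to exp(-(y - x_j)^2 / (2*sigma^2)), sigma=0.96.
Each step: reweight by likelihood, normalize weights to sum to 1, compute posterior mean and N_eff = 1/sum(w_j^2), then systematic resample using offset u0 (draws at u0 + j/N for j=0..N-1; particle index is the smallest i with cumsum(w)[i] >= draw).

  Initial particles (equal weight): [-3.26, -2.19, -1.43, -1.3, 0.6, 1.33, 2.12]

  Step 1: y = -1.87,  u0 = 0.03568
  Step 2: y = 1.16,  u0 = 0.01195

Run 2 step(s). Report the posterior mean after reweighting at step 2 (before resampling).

post_mean = -1.3826

step 1: w=[0.1140, 0.3076, 0.2927, 0.2726, 0.0119, 0.0013, 0.0001]  mean=-1.8091  Neff=3.7356  idx=[0, 1, 1, 2, 2, 3, 3]
step 2: w=[0.0002, 0.0172, 0.0172, 0.1988, 0.1988, 0.2839, 0.2839]  mean=-1.3826  Neff=4.1518  idx=[1, 3, 4, 5, 5, 6, 6]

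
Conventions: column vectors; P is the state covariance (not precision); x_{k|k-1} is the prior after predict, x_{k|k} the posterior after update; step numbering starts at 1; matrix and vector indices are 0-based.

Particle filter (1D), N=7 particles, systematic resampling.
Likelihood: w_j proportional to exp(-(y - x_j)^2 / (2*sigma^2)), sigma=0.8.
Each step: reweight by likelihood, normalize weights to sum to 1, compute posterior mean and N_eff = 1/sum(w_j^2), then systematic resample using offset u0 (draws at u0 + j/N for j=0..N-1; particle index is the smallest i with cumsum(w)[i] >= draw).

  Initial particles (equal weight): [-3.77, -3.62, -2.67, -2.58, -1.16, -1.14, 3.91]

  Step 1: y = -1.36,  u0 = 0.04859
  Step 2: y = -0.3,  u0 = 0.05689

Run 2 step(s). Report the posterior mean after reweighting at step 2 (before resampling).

post_mean = -1.1670

step 1: w=[0.0042, 0.0073, 0.1032, 0.1233, 0.3823, 0.3798, 0.0000]  mean=-1.5123  Neff=3.1621  idx=[2, 3, 4, 4, 4, 5, 5]
step 2: w=[0.0043, 0.0060, 0.1958, 0.1958, 0.1958, 0.2011, 0.2011]  mean=-1.1670  Neff=5.1028  idx=[2, 2, 3, 4, 5, 5, 6]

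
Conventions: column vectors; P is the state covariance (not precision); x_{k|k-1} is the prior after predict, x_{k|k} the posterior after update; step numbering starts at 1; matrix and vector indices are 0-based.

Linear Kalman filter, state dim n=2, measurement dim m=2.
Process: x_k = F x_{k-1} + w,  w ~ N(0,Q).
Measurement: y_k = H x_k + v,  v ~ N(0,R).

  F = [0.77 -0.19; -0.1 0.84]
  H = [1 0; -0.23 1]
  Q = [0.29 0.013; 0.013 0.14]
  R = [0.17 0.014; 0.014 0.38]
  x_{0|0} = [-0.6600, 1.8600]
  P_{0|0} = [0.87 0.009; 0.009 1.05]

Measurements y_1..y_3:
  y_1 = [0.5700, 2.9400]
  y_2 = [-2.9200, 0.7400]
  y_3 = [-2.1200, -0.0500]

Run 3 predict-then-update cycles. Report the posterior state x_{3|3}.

step 1: x^-=[-0.8616, 1.6284]  P^-=[0.8411 -0.2156; -0.2156 0.8881]  S=[1.0111 -0.3950; -0.3950 1.4117]  K=[0.8069 -0.0640; 0.0520 0.6787]  nu=[1.4316, 1.1134]  x^+=[0.2223, 2.4585]  P^+=[0.1363 0.0183; 0.0183 0.2629]
step 2: x^-=[-0.2959, 2.0429]  P^-=[0.3749 -0.0272; -0.0272 0.3238]  S=[0.5449 -0.0995; -0.0995 0.7361]  K=[0.6766 -0.0627; 0.0327 0.4527]  nu=[-2.6241, -1.3710]  x^+=[-1.9853, 1.3365]  P^+=[0.1141 0.0119; 0.0119 0.1752]
step 3: x^-=[-1.7826, 1.3212]  P^-=[0.3605 -0.0158; -0.0158 0.2628]  S=[0.5305 -0.0848; -0.0848 0.6691]  K=[0.6695 -0.0628; 0.0345 0.4025]  nu=[-0.3374, -1.7812]  x^+=[-1.8967, 0.5926]  P^+=[0.1129 0.0115; 0.0115 0.1561]

x_post = [-1.8967, 0.5926]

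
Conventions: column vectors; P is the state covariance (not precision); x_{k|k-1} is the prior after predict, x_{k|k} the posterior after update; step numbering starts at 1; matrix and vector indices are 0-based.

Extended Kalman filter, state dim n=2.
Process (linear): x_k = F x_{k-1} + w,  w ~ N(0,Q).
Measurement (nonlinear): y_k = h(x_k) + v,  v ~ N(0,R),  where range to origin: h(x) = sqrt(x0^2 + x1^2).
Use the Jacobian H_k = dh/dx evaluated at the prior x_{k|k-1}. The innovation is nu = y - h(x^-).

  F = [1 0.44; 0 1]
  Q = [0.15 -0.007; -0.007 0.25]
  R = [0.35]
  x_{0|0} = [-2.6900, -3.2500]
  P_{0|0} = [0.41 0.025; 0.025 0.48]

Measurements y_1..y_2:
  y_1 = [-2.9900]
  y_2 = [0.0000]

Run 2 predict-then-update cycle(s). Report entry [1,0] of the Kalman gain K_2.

step 1: x^-=[-4.1200, -3.2500]  P^-=[0.6749 0.2292; 0.2292 0.7300]  H_jac=[-0.7851 -0.6193]  S=[1.2690]  K=[-0.5295; -0.4981]  nu=[-8.2376]  x^+=[0.2414, 0.8531]  P^+=[0.3192 -0.1055; -0.1055 0.4152]
step 2: x^-=[0.6168, 0.8531]  P^-=[0.4568 0.0702; 0.0702 0.6652]  H_jac=[0.5859 0.8104]  S=[1.0103]  K=[0.3212; 0.5743]  nu=[-1.0528]  x^+=[0.2786, 0.2486]  P^+=[0.3525 -0.1161; -0.1161 0.3320]

K[1,0] = 0.5743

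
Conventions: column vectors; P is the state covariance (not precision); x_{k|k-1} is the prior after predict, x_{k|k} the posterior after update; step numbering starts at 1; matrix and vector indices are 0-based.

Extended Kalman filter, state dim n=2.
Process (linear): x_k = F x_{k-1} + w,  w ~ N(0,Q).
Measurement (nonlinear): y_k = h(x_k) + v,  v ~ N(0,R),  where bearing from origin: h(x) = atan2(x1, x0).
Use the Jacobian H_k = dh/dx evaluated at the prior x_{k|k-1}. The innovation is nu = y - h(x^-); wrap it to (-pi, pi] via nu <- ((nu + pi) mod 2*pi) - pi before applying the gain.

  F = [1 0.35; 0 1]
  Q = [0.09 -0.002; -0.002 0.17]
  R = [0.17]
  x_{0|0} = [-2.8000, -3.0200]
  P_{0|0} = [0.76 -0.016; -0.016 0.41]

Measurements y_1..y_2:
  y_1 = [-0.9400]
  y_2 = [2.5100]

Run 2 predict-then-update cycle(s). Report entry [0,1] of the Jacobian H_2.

H_jac[0,1] = -0.1351

step 1: x^-=[-3.8570, -3.0200]  P^-=[0.8890 0.1255; 0.1255 0.5800]  H_jac=[0.1258 -0.1607]  S=[0.1940]  K=[0.4728; -0.3991]  nu=[1.5373]  x^+=[-3.1302, -3.6336]  P^+=[0.8457 0.1621; 0.1621 0.5491]
step 2: x^-=[-4.4020, -3.6336]  P^-=[1.1164 0.3523; 0.3523 0.7191]  H_jac=[0.1115 -0.1351]  S=[0.1864]  K=[0.4126; -0.3105]  nu=[-1.3217]  x^+=[-4.9473, -3.2233]  P^+=[1.0847 0.3762; 0.3762 0.7011]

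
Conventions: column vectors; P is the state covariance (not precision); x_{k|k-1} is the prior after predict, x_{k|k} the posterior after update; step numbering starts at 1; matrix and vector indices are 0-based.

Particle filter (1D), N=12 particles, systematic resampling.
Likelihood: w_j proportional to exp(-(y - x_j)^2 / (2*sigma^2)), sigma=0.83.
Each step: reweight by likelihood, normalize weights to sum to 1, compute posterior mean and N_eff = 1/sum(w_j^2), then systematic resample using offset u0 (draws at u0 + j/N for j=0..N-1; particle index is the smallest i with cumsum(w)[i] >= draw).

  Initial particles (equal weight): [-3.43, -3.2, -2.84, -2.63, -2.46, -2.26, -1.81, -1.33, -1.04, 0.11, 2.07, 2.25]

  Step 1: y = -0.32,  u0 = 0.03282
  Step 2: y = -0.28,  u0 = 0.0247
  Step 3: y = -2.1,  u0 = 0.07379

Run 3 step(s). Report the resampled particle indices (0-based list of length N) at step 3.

resampled_idx = [0, 0, 0, 1, 1, 2, 2, 3, 4, 4, 5, 10]

step 1: w=[0.0004, 0.0010, 0.0042, 0.0087, 0.0150, 0.0272, 0.0833, 0.1990, 0.2864, 0.3648, 0.0066, 0.0035]  mean=-0.7892  Neff=3.8054  idx=[5, 6, 7, 7, 8, 8, 8, 8, 9, 9, 9, 9]
step 2: w=[0.0079, 0.0249, 0.0611, 0.0611, 0.0894, 0.0894, 0.0894, 0.0894, 0.1218, 0.1218, 0.1218, 0.1218]  mean=-0.5439  Neff=10.0504  idx=[1, 3, 4, 5, 6, 7, 8, 8, 9, 10, 10, 11]
step 3: w=[0.2662, 0.1840, 0.1252, 0.1252, 0.1252, 0.1252, 0.0082, 0.0082, 0.0082, 0.0082, 0.0082, 0.0082]  mean=-1.2420  Neff=5.9588  idx=[0, 0, 0, 1, 1, 2, 2, 3, 4, 4, 5, 10]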